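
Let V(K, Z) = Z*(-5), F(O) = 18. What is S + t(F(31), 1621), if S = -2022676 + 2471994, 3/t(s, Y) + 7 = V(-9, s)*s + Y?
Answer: 898635/2 ≈ 4.4932e+5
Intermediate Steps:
V(K, Z) = -5*Z
t(s, Y) = 3/(-7 + Y - 5*s**2) (t(s, Y) = 3/(-7 + ((-5*s)*s + Y)) = 3/(-7 + (-5*s**2 + Y)) = 3/(-7 + (Y - 5*s**2)) = 3/(-7 + Y - 5*s**2))
S = 449318
S + t(F(31), 1621) = 449318 + 3/(-7 + 1621 - 5*18**2) = 449318 + 3/(-7 + 1621 - 5*324) = 449318 + 3/(-7 + 1621 - 1620) = 449318 + 3/(-6) = 449318 + 3*(-1/6) = 449318 - 1/2 = 898635/2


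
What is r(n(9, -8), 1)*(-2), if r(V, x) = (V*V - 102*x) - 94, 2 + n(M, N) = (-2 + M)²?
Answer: -4026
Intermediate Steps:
n(M, N) = -2 + (-2 + M)²
r(V, x) = -94 + V² - 102*x (r(V, x) = (V² - 102*x) - 94 = -94 + V² - 102*x)
r(n(9, -8), 1)*(-2) = (-94 + (-2 + (-2 + 9)²)² - 102*1)*(-2) = (-94 + (-2 + 7²)² - 102)*(-2) = (-94 + (-2 + 49)² - 102)*(-2) = (-94 + 47² - 102)*(-2) = (-94 + 2209 - 102)*(-2) = 2013*(-2) = -4026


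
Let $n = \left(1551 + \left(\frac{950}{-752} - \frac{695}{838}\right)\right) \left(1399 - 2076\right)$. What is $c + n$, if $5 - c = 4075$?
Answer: $- \frac{165843461023}{157544} \approx -1.0527 \cdot 10^{6}$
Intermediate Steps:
$n = - \frac{165202256943}{157544}$ ($n = \left(1551 + \left(950 \left(- \frac{1}{752}\right) - \frac{695}{838}\right)\right) \left(-677\right) = \left(1551 - \frac{329685}{157544}\right) \left(-677\right) = \frac{244021059}{157544} \left(-677\right) = - \frac{165202256943}{157544} \approx -1.0486 \cdot 10^{6}$)
$c = -4070$ ($c = 5 - 4075 = -4070$)
$c + n = -4070 - \frac{165202256943}{157544} = - \frac{165843461023}{157544}$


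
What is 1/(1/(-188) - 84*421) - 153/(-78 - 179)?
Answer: 1017226193/1708755221 ≈ 0.59530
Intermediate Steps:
1/(1/(-188) - 84*421) - 153/(-78 - 179) = (1/421)/(-1/188 - 84) - 153/(-257) = (1/421)/(-15793/188) - 153*(-1/257) = -188/15793*1/421 + 153/257 = -188/6648853 + 153/257 = 1017226193/1708755221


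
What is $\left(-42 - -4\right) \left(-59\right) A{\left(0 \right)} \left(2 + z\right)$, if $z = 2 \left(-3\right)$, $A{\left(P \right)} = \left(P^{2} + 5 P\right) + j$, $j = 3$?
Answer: $-26904$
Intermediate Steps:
$A{\left(P \right)} = 3 + P^{2} + 5 P$ ($A{\left(P \right)} = \left(P^{2} + 5 P\right) + 3 = 3 + P^{2} + 5 P$)
$z = -6$
$\left(-42 - -4\right) \left(-59\right) A{\left(0 \right)} \left(2 + z\right) = \left(-42 - -4\right) \left(-59\right) \left(3 + 0^{2} + 5 \cdot 0\right) \left(2 - 6\right) = \left(-42 + 4\right) \left(-59\right) \left(3 + 0 + 0\right) \left(-4\right) = \left(-38\right) \left(-59\right) 3 \left(-4\right) = 2242 \left(-12\right) = -26904$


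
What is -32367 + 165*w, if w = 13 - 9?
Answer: -31707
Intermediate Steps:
w = 4
-32367 + 165*w = -32367 + 165*4 = -32367 + 660 = -31707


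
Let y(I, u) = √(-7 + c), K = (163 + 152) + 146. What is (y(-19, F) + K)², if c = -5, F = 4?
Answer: 212509 + 1844*I*√3 ≈ 2.1251e+5 + 3193.9*I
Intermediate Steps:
K = 461 (K = 315 + 146 = 461)
y(I, u) = 2*I*√3 (y(I, u) = √(-7 - 5) = √(-12) = 2*I*√3)
(y(-19, F) + K)² = (2*I*√3 + 461)² = (461 + 2*I*√3)²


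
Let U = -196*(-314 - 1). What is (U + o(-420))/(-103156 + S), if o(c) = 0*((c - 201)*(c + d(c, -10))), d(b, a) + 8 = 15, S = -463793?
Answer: -20580/188983 ≈ -0.10890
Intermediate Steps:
d(b, a) = 7 (d(b, a) = -8 + 15 = 7)
o(c) = 0 (o(c) = 0*((c - 201)*(c + 7)) = 0*((-201 + c)*(7 + c)) = 0)
U = 61740 (U = -196*(-315) = 61740)
(U + o(-420))/(-103156 + S) = (61740 + 0)/(-103156 - 463793) = 61740/(-566949) = 61740*(-1/566949) = -20580/188983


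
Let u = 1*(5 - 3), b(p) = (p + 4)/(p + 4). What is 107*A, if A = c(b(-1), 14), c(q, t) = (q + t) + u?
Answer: 1819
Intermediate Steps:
b(p) = 1 (b(p) = (4 + p)/(4 + p) = 1)
u = 2 (u = 1*2 = 2)
c(q, t) = 2 + q + t (c(q, t) = (q + t) + 2 = 2 + q + t)
A = 17 (A = 2 + 1 + 14 = 17)
107*A = 107*17 = 1819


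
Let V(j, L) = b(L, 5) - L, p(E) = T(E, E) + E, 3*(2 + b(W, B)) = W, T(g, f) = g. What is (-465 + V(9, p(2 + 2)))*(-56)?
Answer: 79352/3 ≈ 26451.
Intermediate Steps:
b(W, B) = -2 + W/3
p(E) = 2*E (p(E) = E + E = 2*E)
V(j, L) = -2 - 2*L/3 (V(j, L) = (-2 + L/3) - L = -2 - 2*L/3)
(-465 + V(9, p(2 + 2)))*(-56) = (-465 + (-2 - 4*(2 + 2)/3))*(-56) = (-465 + (-2 - 4*4/3))*(-56) = (-465 + (-2 - ⅔*8))*(-56) = (-465 + (-2 - 16/3))*(-56) = (-465 - 22/3)*(-56) = -1417/3*(-56) = 79352/3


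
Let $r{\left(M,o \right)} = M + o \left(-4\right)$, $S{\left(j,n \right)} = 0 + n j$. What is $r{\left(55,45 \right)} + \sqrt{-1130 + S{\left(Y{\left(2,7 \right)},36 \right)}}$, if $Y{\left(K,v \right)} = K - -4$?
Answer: $-125 + i \sqrt{914} \approx -125.0 + 30.232 i$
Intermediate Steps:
$Y{\left(K,v \right)} = 4 + K$ ($Y{\left(K,v \right)} = K + 4 = 4 + K$)
$S{\left(j,n \right)} = j n$ ($S{\left(j,n \right)} = 0 + j n = j n$)
$r{\left(M,o \right)} = M - 4 o$
$r{\left(55,45 \right)} + \sqrt{-1130 + S{\left(Y{\left(2,7 \right)},36 \right)}} = \left(55 - 180\right) + \sqrt{-1130 + \left(4 + 2\right) 36} = \left(55 - 180\right) + \sqrt{-1130 + 6 \cdot 36} = -125 + \sqrt{-1130 + 216} = -125 + \sqrt{-914} = -125 + i \sqrt{914}$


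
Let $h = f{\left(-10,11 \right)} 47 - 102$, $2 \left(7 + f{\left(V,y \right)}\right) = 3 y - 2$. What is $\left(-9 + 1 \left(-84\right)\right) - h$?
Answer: $- \frac{781}{2} \approx -390.5$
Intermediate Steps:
$f{\left(V,y \right)} = -8 + \frac{3 y}{2}$ ($f{\left(V,y \right)} = -7 + \frac{3 y - 2}{2} = -7 + \frac{-2 + 3 y}{2} = -7 + \left(-1 + \frac{3 y}{2}\right) = -8 + \frac{3 y}{2}$)
$h = \frac{595}{2}$ ($h = \left(-8 + \frac{3}{2} \cdot 11\right) 47 - 102 = \left(-8 + \frac{33}{2}\right) 47 - 102 = \frac{17}{2} \cdot 47 - 102 = \frac{799}{2} - 102 = \frac{595}{2} \approx 297.5$)
$\left(-9 + 1 \left(-84\right)\right) - h = \left(-9 + 1 \left(-84\right)\right) - \frac{595}{2} = \left(-9 - 84\right) - \frac{595}{2} = -93 - \frac{595}{2} = - \frac{781}{2}$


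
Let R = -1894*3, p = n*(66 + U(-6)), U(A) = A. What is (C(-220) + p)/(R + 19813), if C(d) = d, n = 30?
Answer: 1580/14131 ≈ 0.11181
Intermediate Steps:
p = 1800 (p = 30*(66 - 6) = 30*60 = 1800)
R = -5682
(C(-220) + p)/(R + 19813) = (-220 + 1800)/(-5682 + 19813) = 1580/14131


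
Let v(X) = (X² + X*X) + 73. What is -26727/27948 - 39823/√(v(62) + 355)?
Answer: -8909/9316 - 39823*√2029/4058 ≈ -443.00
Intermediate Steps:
v(X) = 73 + 2*X² (v(X) = (X² + X²) + 73 = 2*X² + 73 = 73 + 2*X²)
-26727/27948 - 39823/√(v(62) + 355) = -26727/27948 - 39823/√((73 + 2*62²) + 355) = -26727*1/27948 - 39823/√((73 + 2*3844) + 355) = -8909/9316 - 39823/√((73 + 7688) + 355) = -8909/9316 - 39823/√(7761 + 355) = -8909/9316 - 39823*√2029/4058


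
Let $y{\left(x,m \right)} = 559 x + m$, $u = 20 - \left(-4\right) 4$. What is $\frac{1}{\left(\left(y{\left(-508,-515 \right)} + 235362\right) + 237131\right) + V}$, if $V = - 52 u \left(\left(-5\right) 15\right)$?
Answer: $\frac{1}{328406} \approx 3.045 \cdot 10^{-6}$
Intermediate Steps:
$u = 36$ ($u = 20 - -16 = 20 + 16 = 36$)
$y{\left(x,m \right)} = m + 559 x$
$V = 140400$ ($V = \left(-52\right) 36 \left(\left(-5\right) 15\right) = \left(-1872\right) \left(-75\right) = 140400$)
$\frac{1}{\left(\left(y{\left(-508,-515 \right)} + 235362\right) + 237131\right) + V} = \frac{1}{\left(\left(\left(-515 + 559 \left(-508\right)\right) + 235362\right) + 237131\right) + 140400} = \frac{1}{\left(\left(\left(-515 - 283972\right) + 235362\right) + 237131\right) + 140400} = \frac{1}{\left(\left(-284487 + 235362\right) + 237131\right) + 140400} = \frac{1}{\left(-49125 + 237131\right) + 140400} = \frac{1}{188006 + 140400} = \frac{1}{328406}$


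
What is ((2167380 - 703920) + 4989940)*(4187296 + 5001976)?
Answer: 59302047924800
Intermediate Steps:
((2167380 - 703920) + 4989940)*(4187296 + 5001976) = (1463460 + 4989940)*9189272 = 6453400*9189272 = 59302047924800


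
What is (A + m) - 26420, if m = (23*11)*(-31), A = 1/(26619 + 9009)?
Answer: -1220722163/35628 ≈ -34263.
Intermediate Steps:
A = 1/35628 ≈ 2.8068e-5
m = -7843 (m = 253*(-31) = -7843)
(A + m) - 26420 = (1/35628 - 7843) - 26420 = -279430403/35628 - 26420 = -1220722163/35628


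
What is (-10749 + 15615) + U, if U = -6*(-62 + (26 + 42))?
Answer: 4830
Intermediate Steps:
U = -36 (U = -6*(-62 + 68) = -6*6 = -36)
(-10749 + 15615) + U = (-10749 + 15615) - 36 = 4866 - 36 = 4830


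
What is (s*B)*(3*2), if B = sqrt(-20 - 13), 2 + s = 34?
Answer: 192*I*sqrt(33) ≈ 1103.0*I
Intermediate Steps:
s = 32 (s = -2 + 34 = 32)
B = I*sqrt(33) (B = sqrt(-33) = I*sqrt(33) ≈ 5.7446*I)
(s*B)*(3*2) = (32*(I*sqrt(33)))*(3*2) = (32*I*sqrt(33))*6 = 192*I*sqrt(33)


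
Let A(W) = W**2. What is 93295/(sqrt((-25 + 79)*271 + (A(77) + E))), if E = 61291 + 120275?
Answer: 93295*sqrt(202129)/202129 ≈ 207.51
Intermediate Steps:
E = 181566
93295/(sqrt((-25 + 79)*271 + (A(77) + E))) = 93295/(sqrt((-25 + 79)*271 + (77**2 + 181566))) = 93295/(sqrt(54*271 + (5929 + 181566))) = 93295/(sqrt(14634 + 187495)) = 93295/(sqrt(202129)) = 93295*(sqrt(202129)/202129) = 93295*sqrt(202129)/202129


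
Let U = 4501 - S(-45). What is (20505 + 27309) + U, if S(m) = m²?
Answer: 50290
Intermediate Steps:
U = 2476 (U = 4501 - 1*(-45)² = 4501 - 1*2025 = 4501 - 2025 = 2476)
(20505 + 27309) + U = (20505 + 27309) + 2476 = 47814 + 2476 = 50290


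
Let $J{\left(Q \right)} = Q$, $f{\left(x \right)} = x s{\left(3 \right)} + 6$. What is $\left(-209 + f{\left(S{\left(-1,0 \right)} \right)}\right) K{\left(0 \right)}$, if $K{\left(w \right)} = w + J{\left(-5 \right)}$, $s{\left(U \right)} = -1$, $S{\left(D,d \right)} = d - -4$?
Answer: $1035$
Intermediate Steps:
$S{\left(D,d \right)} = 4 + d$ ($S{\left(D,d \right)} = d + 4 = 4 + d$)
$f{\left(x \right)} = 6 - x$ ($f{\left(x \right)} = x \left(-1\right) + 6 = - x + 6 = 6 - x$)
$K{\left(w \right)} = -5 + w$ ($K{\left(w \right)} = w - 5 = -5 + w$)
$\left(-209 + f{\left(S{\left(-1,0 \right)} \right)}\right) K{\left(0 \right)} = \left(-209 + \left(6 - \left(4 + 0\right)\right)\right) \left(-5 + 0\right) = \left(-209 + \left(6 - 4\right)\right) \left(-5\right) = \left(-209 + 2\right) \left(-5\right) = \left(-207\right) \left(-5\right) = 1035$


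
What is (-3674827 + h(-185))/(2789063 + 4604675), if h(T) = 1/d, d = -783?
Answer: -1438694771/2894648427 ≈ -0.49702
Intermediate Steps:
h(T) = -1/783 (h(T) = 1/(-783) = -1/783)
(-3674827 + h(-185))/(2789063 + 4604675) = (-3674827 - 1/783)/(2789063 + 4604675) = -2877389542/783/7393738 = -2877389542/783*1/7393738 = -1438694771/2894648427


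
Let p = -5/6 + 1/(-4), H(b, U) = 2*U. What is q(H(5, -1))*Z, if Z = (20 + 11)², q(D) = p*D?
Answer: 12493/6 ≈ 2082.2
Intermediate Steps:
p = -13/12 (p = -5*⅙ + 1*(-¼) = -⅚ - ¼ = -13/12 ≈ -1.0833)
q(D) = -13*D/12
Z = 961 (Z = 31² = 961)
q(H(5, -1))*Z = -13*(-1)/6*961 = -13/12*(-2)*961 = (13/6)*961 = 12493/6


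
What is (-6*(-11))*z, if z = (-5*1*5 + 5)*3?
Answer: -3960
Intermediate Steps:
z = -60 (z = (-5*5 + 5)*3 = (-25 + 5)*3 = -20*3 = -60)
(-6*(-11))*z = -6*(-11)*(-60) = 66*(-60) = -3960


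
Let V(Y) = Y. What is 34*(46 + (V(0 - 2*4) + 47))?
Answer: 2890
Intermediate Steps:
34*(46 + (V(0 - 2*4) + 47)) = 34*(46 + ((0 - 2*4) + 47)) = 34*(46 + ((0 - 8) + 47)) = 34*(46 + (-8 + 47)) = 34*(46 + 39) = 34*85 = 2890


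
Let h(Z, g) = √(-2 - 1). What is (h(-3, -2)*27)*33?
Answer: 891*I*√3 ≈ 1543.3*I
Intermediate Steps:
h(Z, g) = I*√3 (h(Z, g) = √(-3) = I*√3)
(h(-3, -2)*27)*33 = ((I*√3)*27)*33 = (27*I*√3)*33 = 891*I*√3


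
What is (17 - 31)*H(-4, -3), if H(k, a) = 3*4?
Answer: -168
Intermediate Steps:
H(k, a) = 12
(17 - 31)*H(-4, -3) = (17 - 31)*12 = -14*12 = -168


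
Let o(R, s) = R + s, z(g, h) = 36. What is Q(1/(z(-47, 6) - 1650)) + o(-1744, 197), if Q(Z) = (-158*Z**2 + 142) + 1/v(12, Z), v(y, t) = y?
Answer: -3659802455/2604996 ≈ -1404.9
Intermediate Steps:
Q(Z) = 1705/12 - 158*Z**2 (Q(Z) = (-158*Z**2 + 142) + 1/12 = (142 - 158*Z**2) + 1/12 = 1705/12 - 158*Z**2)
Q(1/(z(-47, 6) - 1650)) + o(-1744, 197) = (1705/12 - 158/(36 - 1650)**2) + (-1744 + 197) = (1705/12 - 158*(1/(-1614))**2) - 1547 = (1705/12 - 158*(-1/1614)**2) - 1547 = (1705/12 - 158*1/2604996) - 1547 = (1705/12 - 79/1302498) - 1547 = 370126357/2604996 - 1547 = -3659802455/2604996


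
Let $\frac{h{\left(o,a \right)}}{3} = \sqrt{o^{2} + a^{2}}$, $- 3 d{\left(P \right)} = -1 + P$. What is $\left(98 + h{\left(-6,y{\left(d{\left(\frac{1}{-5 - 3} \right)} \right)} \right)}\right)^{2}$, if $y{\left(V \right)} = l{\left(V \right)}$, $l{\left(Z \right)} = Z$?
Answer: $\frac{635473}{64} + \frac{441 \sqrt{257}}{2} \approx 13464.0$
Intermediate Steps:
$d{\left(P \right)} = \frac{1}{3} - \frac{P}{3}$ ($d{\left(P \right)} = - \frac{-1 + P}{3} = \frac{1}{3} - \frac{P}{3}$)
$y{\left(V \right)} = V$
$h{\left(o,a \right)} = 3 \sqrt{a^{2} + o^{2}}$ ($h{\left(o,a \right)} = 3 \sqrt{o^{2} + a^{2}} = 3 \sqrt{a^{2} + o^{2}}$)
$\left(98 + h{\left(-6,y{\left(d{\left(\frac{1}{-5 - 3} \right)} \right)} \right)}\right)^{2} = \left(98 + 3 \sqrt{\left(\frac{1}{3} - \frac{1}{3 \left(-5 - 3\right)}\right)^{2} + \left(-6\right)^{2}}\right)^{2} = \left(98 + 3 \sqrt{\left(\frac{1}{3} - \frac{1}{3 \left(-8\right)}\right)^{2} + 36}\right)^{2} = \left(98 + 3 \sqrt{\left(\frac{1}{3} - - \frac{1}{24}\right)^{2} + 36}\right)^{2} = \left(98 + 3 \sqrt{\left(\frac{1}{3} + \frac{1}{24}\right)^{2} + 36}\right)^{2} = \left(98 + 3 \sqrt{\left(\frac{3}{8}\right)^{2} + 36}\right)^{2} = \left(98 + 3 \sqrt{\frac{9}{64} + 36}\right)^{2} = \left(98 + 3 \sqrt{\frac{2313}{64}}\right)^{2} = \left(98 + 3 \frac{3 \sqrt{257}}{8}\right)^{2} = \left(98 + \frac{9 \sqrt{257}}{8}\right)^{2}$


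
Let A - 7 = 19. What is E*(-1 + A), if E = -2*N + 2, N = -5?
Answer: 300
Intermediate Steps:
A = 26 (A = 7 + 19 = 26)
E = 12 (E = -2*(-5) + 2 = 10 + 2 = 12)
E*(-1 + A) = 12*(-1 + 26) = 12*25 = 300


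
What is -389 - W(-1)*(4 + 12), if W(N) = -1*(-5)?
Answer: -469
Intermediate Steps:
W(N) = 5
-389 - W(-1)*(4 + 12) = -389 - 5*(4 + 12) = -389 - 5*16 = -389 - 1*80 = -389 - 80 = -469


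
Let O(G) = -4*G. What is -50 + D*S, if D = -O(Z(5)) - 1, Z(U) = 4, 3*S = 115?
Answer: 525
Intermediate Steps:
S = 115/3 (S = (⅓)*115 = 115/3 ≈ 38.333)
D = 15 (D = -(-4)*4 - 1 = -1*(-16) - 1 = 16 - 1 = 15)
-50 + D*S = -50 + 15*(115/3) = -50 + 575 = 525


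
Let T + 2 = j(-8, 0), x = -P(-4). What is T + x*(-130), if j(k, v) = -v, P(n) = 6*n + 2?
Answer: -2862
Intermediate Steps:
P(n) = 2 + 6*n
x = 22 (x = -(2 + 6*(-4)) = -(2 - 24) = -1*(-22) = 22)
T = -2 (T = -2 - 1*0 = -2 + 0 = -2)
T + x*(-130) = -2 + 22*(-130) = -2 - 2860 = -2862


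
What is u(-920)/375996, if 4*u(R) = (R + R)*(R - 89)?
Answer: 116035/93999 ≈ 1.2344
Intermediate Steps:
u(R) = R*(-89 + R)/2 (u(R) = ((R + R)*(R - 89))/4 = ((2*R)*(-89 + R))/4 = (2*R*(-89 + R))/4 = R*(-89 + R)/2)
u(-920)/375996 = ((1/2)*(-920)*(-89 - 920))/375996 = ((1/2)*(-920)*(-1009))*(1/375996) = 464140*(1/375996) = 116035/93999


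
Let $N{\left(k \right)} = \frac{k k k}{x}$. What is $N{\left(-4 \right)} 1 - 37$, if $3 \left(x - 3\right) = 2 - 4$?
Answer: $- \frac{451}{7} \approx -64.429$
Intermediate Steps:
$x = \frac{7}{3}$ ($x = 3 + \frac{2 - 4}{3} = 3 + \frac{1}{3} \left(-2\right) = 3 - \frac{2}{3} = \frac{7}{3} \approx 2.3333$)
$N{\left(k \right)} = \frac{3 k^{3}}{7}$ ($N{\left(k \right)} = \frac{k k k}{\frac{7}{3}} = k^{2} k \frac{3}{7} = k^{3} \cdot \frac{3}{7} = \frac{3 k^{3}}{7}$)
$N{\left(-4 \right)} 1 - 37 = \frac{3 \left(-4\right)^{3}}{7} \cdot 1 - 37 = \frac{3}{7} \left(-64\right) 1 - 37 = \left(- \frac{192}{7}\right) 1 - 37 = - \frac{192}{7} - 37 = - \frac{451}{7}$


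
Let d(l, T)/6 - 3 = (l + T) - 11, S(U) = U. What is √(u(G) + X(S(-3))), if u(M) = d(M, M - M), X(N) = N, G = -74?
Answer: 3*I*√55 ≈ 22.249*I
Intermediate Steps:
d(l, T) = -48 + 6*T + 6*l (d(l, T) = 18 + 6*((l + T) - 11) = 18 + 6*((T + l) - 11) = 18 + 6*(-11 + T + l) = 18 + (-66 + 6*T + 6*l) = -48 + 6*T + 6*l)
u(M) = -48 + 6*M (u(M) = -48 + 6*(M - M) + 6*M = -48 + 6*0 + 6*M = -48 + 0 + 6*M = -48 + 6*M)
√(u(G) + X(S(-3))) = √((-48 + 6*(-74)) - 3) = √((-48 - 444) - 3) = √(-492 - 3) = √(-495) = 3*I*√55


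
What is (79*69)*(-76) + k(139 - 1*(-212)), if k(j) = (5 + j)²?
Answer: -287540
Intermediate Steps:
(79*69)*(-76) + k(139 - 1*(-212)) = (79*69)*(-76) + (5 + (139 - 1*(-212)))² = 5451*(-76) + (5 + (139 + 212))² = -414276 + (5 + 351)² = -414276 + 356² = -414276 + 126736 = -287540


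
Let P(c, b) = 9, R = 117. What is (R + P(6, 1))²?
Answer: 15876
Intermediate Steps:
(R + P(6, 1))² = (117 + 9)² = 126² = 15876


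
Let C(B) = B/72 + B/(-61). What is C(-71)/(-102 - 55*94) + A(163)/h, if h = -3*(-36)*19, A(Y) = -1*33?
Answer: -7089863/439937856 ≈ -0.016116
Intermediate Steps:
A(Y) = -33
C(B) = -11*B/4392 (C(B) = B*(1/72) + B*(-1/61) = B/72 - B/61 = -11*B/4392)
h = 2052 (h = 108*19 = 2052)
C(-71)/(-102 - 55*94) + A(163)/h = (-11/4392*(-71))/(-102 - 55*94) - 33/2052 = 781/(4392*(-102 - 5170)) - 33*1/2052 = (781/4392)/(-5272) - 11/684 = (781/4392)*(-1/5272) - 11/684 = -781/23154624 - 11/684 = -7089863/439937856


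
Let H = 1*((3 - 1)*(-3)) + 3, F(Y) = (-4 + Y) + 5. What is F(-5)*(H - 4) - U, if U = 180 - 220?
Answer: 68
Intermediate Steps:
F(Y) = 1 + Y
U = -40
H = -3 (H = 1*(2*(-3)) + 3 = 1*(-6) + 3 = -6 + 3 = -3)
F(-5)*(H - 4) - U = (1 - 5)*(-3 - 4) - 1*(-40) = -4*(-7) + 40 = 28 + 40 = 68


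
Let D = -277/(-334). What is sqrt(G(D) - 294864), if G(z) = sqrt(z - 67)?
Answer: sqrt(-32893848384 + 334*I*sqrt(7381734))/334 ≈ 0.0074902 + 543.01*I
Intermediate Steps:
D = 277/334 (D = -277*(-1/334) = 277/334 ≈ 0.82934)
G(z) = sqrt(-67 + z)
sqrt(G(D) - 294864) = sqrt(sqrt(-67 + 277/334) - 294864) = sqrt(sqrt(-22101/334) - 294864) = sqrt(I*sqrt(7381734)/334 - 294864) = sqrt(-294864 + I*sqrt(7381734)/334)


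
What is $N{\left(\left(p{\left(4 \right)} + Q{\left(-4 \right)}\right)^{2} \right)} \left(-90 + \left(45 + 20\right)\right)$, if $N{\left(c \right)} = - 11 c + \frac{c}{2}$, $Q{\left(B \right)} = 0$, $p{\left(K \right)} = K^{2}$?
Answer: $67200$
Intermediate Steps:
$N{\left(c \right)} = - \frac{21 c}{2}$ ($N{\left(c \right)} = - 11 c + c \frac{1}{2} = - 11 c + \frac{c}{2} = - \frac{21 c}{2}$)
$N{\left(\left(p{\left(4 \right)} + Q{\left(-4 \right)}\right)^{2} \right)} \left(-90 + \left(45 + 20\right)\right) = - \frac{21 \left(4^{2} + 0\right)^{2}}{2} \left(-90 + \left(45 + 20\right)\right) = - \frac{21 \left(16 + 0\right)^{2}}{2} \left(-90 + 65\right) = - \frac{21 \cdot 16^{2}}{2} \left(-25\right) = \left(- \frac{21}{2}\right) 256 \left(-25\right) = \left(-2688\right) \left(-25\right) = 67200$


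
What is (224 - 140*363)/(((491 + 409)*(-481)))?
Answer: 973/8325 ≈ 0.11688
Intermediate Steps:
(224 - 140*363)/(((491 + 409)*(-481))) = (224 - 50820)/((900*(-481))) = -50596/(-432900) = -50596*(-1/432900) = 973/8325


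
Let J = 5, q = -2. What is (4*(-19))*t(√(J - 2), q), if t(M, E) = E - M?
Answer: 152 + 76*√3 ≈ 283.64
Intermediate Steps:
(4*(-19))*t(√(J - 2), q) = (4*(-19))*(-2 - √(5 - 2)) = -76*(-2 - √3) = 152 + 76*√3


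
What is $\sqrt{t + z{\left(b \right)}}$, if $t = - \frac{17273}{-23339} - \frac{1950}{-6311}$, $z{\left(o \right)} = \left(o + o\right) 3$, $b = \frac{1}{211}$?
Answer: $\frac{\sqrt{1040753509796660879983}}{31078702519} \approx 1.038$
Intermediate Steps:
$b = \frac{1}{211} \approx 0.0047393$
$z{\left(o \right)} = 6 o$ ($z{\left(o \right)} = 2 o 3 = 6 o$)
$t = \frac{154520953}{147292429}$ ($t = \left(-17273\right) \left(- \frac{1}{23339}\right) - - \frac{1950}{6311} = \frac{17273}{23339} + \frac{1950}{6311} = \frac{154520953}{147292429} \approx 1.0491$)
$\sqrt{t + z{\left(b \right)}} = \sqrt{\frac{154520953}{147292429} + 6 \cdot \frac{1}{211}} = \sqrt{\frac{154520953}{147292429} + \frac{6}{211}} = \sqrt{\frac{33487675657}{31078702519}} = \frac{\sqrt{1040753509796660879983}}{31078702519}$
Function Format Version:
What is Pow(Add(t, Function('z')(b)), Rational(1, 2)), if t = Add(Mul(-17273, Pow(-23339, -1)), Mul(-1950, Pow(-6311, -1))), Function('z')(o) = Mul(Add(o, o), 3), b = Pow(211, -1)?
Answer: Mul(Rational(1, 31078702519), Pow(1040753509796660879983, Rational(1, 2))) ≈ 1.0380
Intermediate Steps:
b = Rational(1, 211) ≈ 0.0047393
Function('z')(o) = Mul(6, o) (Function('z')(o) = Mul(Mul(2, o), 3) = Mul(6, o))
t = Rational(154520953, 147292429) (t = Add(Mul(-17273, Rational(-1, 23339)), Mul(-1950, Rational(-1, 6311))) = Add(Rational(17273, 23339), Rational(1950, 6311)) = Rational(154520953, 147292429) ≈ 1.0491)
Pow(Add(t, Function('z')(b)), Rational(1, 2)) = Pow(Add(Rational(154520953, 147292429), Mul(6, Rational(1, 211))), Rational(1, 2)) = Pow(Add(Rational(154520953, 147292429), Rational(6, 211)), Rational(1, 2)) = Pow(Rational(33487675657, 31078702519), Rational(1, 2)) = Mul(Rational(1, 31078702519), Pow(1040753509796660879983, Rational(1, 2)))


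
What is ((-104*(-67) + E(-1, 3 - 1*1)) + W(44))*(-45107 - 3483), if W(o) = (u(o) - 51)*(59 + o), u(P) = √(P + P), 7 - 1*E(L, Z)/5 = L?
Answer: -85275450 - 10009540*√22 ≈ -1.3222e+8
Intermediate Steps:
E(L, Z) = 35 - 5*L
u(P) = √2*√P (u(P) = √(2*P) = √2*√P)
W(o) = (-51 + √2*√o)*(59 + o) (W(o) = (√2*√o - 51)*(59 + o) = (-51 + √2*√o)*(59 + o))
((-104*(-67) + E(-1, 3 - 1*1)) + W(44))*(-45107 - 3483) = ((-104*(-67) + (35 - 5*(-1))) + (-3009 - 51*44 + √2*44^(3/2) + 59*√2*√44))*(-45107 - 3483) = ((6968 + (35 + 5)) + (-3009 - 2244 + √2*(88*√11) + 59*√2*(2*√11)))*(-48590) = ((6968 + 40) + (-3009 - 2244 + 88*√22 + 118*√22))*(-48590) = (7008 + (-5253 + 206*√22))*(-48590) = (1755 + 206*√22)*(-48590) = -85275450 - 10009540*√22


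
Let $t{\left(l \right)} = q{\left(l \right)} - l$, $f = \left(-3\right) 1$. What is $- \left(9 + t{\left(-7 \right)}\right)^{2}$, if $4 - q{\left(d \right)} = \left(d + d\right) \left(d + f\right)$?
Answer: $-14400$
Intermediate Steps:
$f = -3$
$q{\left(d \right)} = 4 - 2 d \left(-3 + d\right)$ ($q{\left(d \right)} = 4 - \left(d + d\right) \left(d - 3\right) = 4 - 2 d \left(-3 + d\right)$)
$t{\left(l \right)} = 4 - 2 l^{2} + 5 l$ ($t{\left(l \right)} = \left(4 - 2 l^{2} + 6 l\right) - l = 4 - 2 l^{2} + 5 l$)
$- \left(9 + t{\left(-7 \right)}\right)^{2} = - \left(9 + \left(4 - 2 \left(-7\right)^{2} + 5 \left(-7\right)\right)\right)^{2} = - \left(9 - 129\right)^{2} = - \left(-120\right)^{2} = \left(-1\right) 14400 = -14400$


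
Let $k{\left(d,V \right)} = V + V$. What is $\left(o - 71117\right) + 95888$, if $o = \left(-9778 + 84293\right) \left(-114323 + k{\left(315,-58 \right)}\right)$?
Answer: $-8527397314$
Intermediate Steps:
$k{\left(d,V \right)} = 2 V$
$o = -8527422085$ ($o = \left(-9778 + 84293\right) \left(-114323 + 2 \left(-58\right)\right) = 74515 \left(-114323 - 116\right) = 74515 \left(-114439\right) = -8527422085$)
$\left(o - 71117\right) + 95888 = \left(-8527422085 - 71117\right) + 95888 = -8527493202 + 95888 = -8527397314$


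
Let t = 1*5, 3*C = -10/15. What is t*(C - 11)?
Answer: -505/9 ≈ -56.111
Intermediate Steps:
C = -2/9 (C = (-10/15)/3 = (-10*1/15)/3 = (1/3)*(-2/3) = -2/9 ≈ -0.22222)
t = 5
t*(C - 11) = 5*(-2/9 - 11) = 5*(-101/9) = -505/9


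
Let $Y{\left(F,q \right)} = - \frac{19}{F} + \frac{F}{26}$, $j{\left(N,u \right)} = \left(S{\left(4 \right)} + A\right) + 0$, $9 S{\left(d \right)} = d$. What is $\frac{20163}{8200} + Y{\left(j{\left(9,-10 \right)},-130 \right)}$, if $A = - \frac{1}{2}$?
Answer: $\frac{330471821}{959400} \approx 344.46$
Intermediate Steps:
$A = - \frac{1}{2}$ ($A = \left(-1\right) \frac{1}{2} = - \frac{1}{2} \approx -0.5$)
$S{\left(d \right)} = \frac{d}{9}$
$j{\left(N,u \right)} = - \frac{1}{18}$ ($j{\left(N,u \right)} = \left(\frac{1}{9} \cdot 4 - \frac{1}{2}\right) + 0 = \left(\frac{4}{9} - \frac{1}{2}\right) + 0 = - \frac{1}{18} + 0 = - \frac{1}{18}$)
$Y{\left(F,q \right)} = - \frac{19}{F} + \frac{F}{26}$ ($Y{\left(F,q \right)} = - \frac{19}{F} + F \frac{1}{26} = - \frac{19}{F} + \frac{F}{26}$)
$\frac{20163}{8200} + Y{\left(j{\left(9,-10 \right)},-130 \right)} = \frac{20163}{8200} + \left(- \frac{19}{- \frac{1}{18}} + \frac{1}{26} \left(- \frac{1}{18}\right)\right) = 20163 \cdot \frac{1}{8200} - - \frac{160055}{468} = \frac{20163}{8200} + \left(342 - \frac{1}{468}\right) = \frac{20163}{8200} + \frac{160055}{468} = \frac{330471821}{959400}$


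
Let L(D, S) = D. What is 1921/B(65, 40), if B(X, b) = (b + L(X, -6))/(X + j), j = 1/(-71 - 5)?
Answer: 9487819/7980 ≈ 1188.9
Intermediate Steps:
j = -1/76 (j = 1/(-76) = -1/76 ≈ -0.013158)
B(X, b) = (X + b)/(-1/76 + X) (B(X, b) = (b + X)/(X - 1/76) = (X + b)/(-1/76 + X))
1921/B(65, 40) = 1921/((76*(65 + 40)/(-1 + 76*65))) = 1921/((76*105/(-1 + 4940))) = 1921/((76*105/4939)) = 1921/((76*(1/4939)*105)) = 1921/(7980/4939) = 1921*(4939/7980) = 9487819/7980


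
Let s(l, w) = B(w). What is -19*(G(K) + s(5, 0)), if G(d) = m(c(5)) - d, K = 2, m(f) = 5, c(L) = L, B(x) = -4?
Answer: 19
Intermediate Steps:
s(l, w) = -4
G(d) = 5 - d
-19*(G(K) + s(5, 0)) = -19*((5 - 1*2) - 4) = -19*((5 - 2) - 4) = -19*(3 - 4) = -19*(-1) = 19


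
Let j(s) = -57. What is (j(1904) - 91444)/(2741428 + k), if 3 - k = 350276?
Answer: -91501/2391155 ≈ -0.038266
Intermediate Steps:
k = -350273 (k = 3 - 1*350276 = 3 - 350276 = -350273)
(j(1904) - 91444)/(2741428 + k) = (-57 - 91444)/(2741428 - 350273) = -91501/2391155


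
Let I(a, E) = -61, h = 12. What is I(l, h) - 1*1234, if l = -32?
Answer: -1295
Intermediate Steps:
I(l, h) - 1*1234 = -61 - 1*1234 = -61 - 1234 = -1295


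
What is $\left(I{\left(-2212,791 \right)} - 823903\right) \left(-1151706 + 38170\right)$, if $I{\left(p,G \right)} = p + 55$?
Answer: $919847548160$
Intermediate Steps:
$I{\left(p,G \right)} = 55 + p$
$\left(I{\left(-2212,791 \right)} - 823903\right) \left(-1151706 + 38170\right) = \left(\left(55 - 2212\right) - 823903\right) \left(-1151706 + 38170\right) = \left(-2157 - 823903\right) \left(-1113536\right) = \left(-826060\right) \left(-1113536\right) = 919847548160$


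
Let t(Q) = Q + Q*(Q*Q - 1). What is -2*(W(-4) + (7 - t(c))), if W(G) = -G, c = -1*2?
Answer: -38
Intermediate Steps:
c = -2
t(Q) = Q + Q*(-1 + Q**2) (t(Q) = Q + Q*(Q**2 - 1) = Q + Q*(-1 + Q**2))
-2*(W(-4) + (7 - t(c))) = -2*(-1*(-4) + (7 - 1*(-2)**3)) = -2*(4 + (7 - 1*(-8))) = -2*(4 + (7 + 8)) = -2*(4 + 15) = -2*19 = -38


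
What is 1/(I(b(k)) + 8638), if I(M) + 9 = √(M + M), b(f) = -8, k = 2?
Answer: 8629/74459657 - 4*I/74459657 ≈ 0.00011589 - 5.372e-8*I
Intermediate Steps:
I(M) = -9 + √2*√M (I(M) = -9 + √(M + M) = -9 + √(2*M) = -9 + √2*√M)
1/(I(b(k)) + 8638) = 1/((-9 + √2*√(-8)) + 8638) = 1/((-9 + √2*(2*I*√2)) + 8638) = 1/((-9 + 4*I) + 8638) = 1/(8629 + 4*I) = (8629 - 4*I)/74459657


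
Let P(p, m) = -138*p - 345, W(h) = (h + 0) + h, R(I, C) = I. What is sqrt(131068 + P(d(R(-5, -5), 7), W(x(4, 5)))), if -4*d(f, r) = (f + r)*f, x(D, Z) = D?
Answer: sqrt(130378) ≈ 361.08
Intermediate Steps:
d(f, r) = -f*(f + r)/4 (d(f, r) = -(f + r)*f/4 = -f*(f + r)/4)
W(h) = 2*h (W(h) = h + h = 2*h)
P(p, m) = -345 - 138*p
sqrt(131068 + P(d(R(-5, -5), 7), W(x(4, 5)))) = sqrt(131068 + (-345 - (-69)*(-5)*(-5 + 7)/2)) = sqrt(131068 + (-345 - (-69)*(-5)*2/2)) = sqrt(131068 + (-345 - 138*5/2)) = sqrt(131068 + (-345 - 345)) = sqrt(131068 - 690) = sqrt(130378)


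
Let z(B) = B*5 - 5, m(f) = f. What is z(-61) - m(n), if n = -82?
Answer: -228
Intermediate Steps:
z(B) = -5 + 5*B (z(B) = 5*B - 5 = -5 + 5*B)
z(-61) - m(n) = (-5 + 5*(-61)) - 1*(-82) = (-5 - 305) + 82 = -310 + 82 = -228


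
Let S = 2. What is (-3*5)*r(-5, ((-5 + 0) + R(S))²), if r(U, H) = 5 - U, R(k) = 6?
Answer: -150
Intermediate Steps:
(-3*5)*r(-5, ((-5 + 0) + R(S))²) = (-3*5)*(5 - 1*(-5)) = -15*(5 + 5) = -15*10 = -150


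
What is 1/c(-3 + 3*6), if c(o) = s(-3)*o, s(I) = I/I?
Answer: 1/15 ≈ 0.066667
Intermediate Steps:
s(I) = 1
c(o) = o (c(o) = 1*o = o)
1/c(-3 + 3*6) = 1/(-3 + 3*6) = 1/(-3 + 18) = 1/15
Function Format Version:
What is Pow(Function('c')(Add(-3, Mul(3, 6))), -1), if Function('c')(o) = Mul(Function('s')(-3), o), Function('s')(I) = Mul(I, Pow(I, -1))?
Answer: Rational(1, 15) ≈ 0.066667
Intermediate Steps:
Function('s')(I) = 1
Function('c')(o) = o (Function('c')(o) = Mul(1, o) = o)
Pow(Function('c')(Add(-3, Mul(3, 6))), -1) = Pow(Add(-3, Mul(3, 6)), -1) = Pow(Add(-3, 18), -1) = Pow(15, -1) = Rational(1, 15)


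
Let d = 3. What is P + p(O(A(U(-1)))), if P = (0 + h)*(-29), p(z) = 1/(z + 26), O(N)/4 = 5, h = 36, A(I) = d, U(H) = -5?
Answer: -48023/46 ≈ -1044.0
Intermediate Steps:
A(I) = 3
O(N) = 20 (O(N) = 4*5 = 20)
p(z) = 1/(26 + z)
P = -1044 (P = (0 + 36)*(-29) = 36*(-29) = -1044)
P + p(O(A(U(-1)))) = -1044 + 1/(26 + 20) = -1044 + 1/46 = -48023/46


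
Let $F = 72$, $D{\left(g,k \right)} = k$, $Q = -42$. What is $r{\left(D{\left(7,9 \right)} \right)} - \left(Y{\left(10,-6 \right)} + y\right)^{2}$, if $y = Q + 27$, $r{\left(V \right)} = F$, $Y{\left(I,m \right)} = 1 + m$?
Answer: $-328$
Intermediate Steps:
$r{\left(V \right)} = 72$
$y = -15$ ($y = -42 + 27 = -15$)
$r{\left(D{\left(7,9 \right)} \right)} - \left(Y{\left(10,-6 \right)} + y\right)^{2} = 72 - \left(\left(1 - 6\right) - 15\right)^{2} = 72 - \left(-5 - 15\right)^{2} = 72 - \left(-20\right)^{2} = 72 - 400 = -328$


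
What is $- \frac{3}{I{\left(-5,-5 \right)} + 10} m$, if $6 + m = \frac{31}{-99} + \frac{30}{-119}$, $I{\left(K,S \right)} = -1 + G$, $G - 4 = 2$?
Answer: $\frac{15469}{11781} \approx 1.313$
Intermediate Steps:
$G = 6$ ($G = 4 + 2 = 6$)
$I{\left(K,S \right)} = 5$ ($I{\left(K,S \right)} = -1 + 6 = 5$)
$m = - \frac{77345}{11781}$ ($m = -6 + \left(\frac{31}{-99} + \frac{30}{-119}\right) = -6 + \left(31 \left(- \frac{1}{99}\right) + 30 \left(- \frac{1}{119}\right)\right) = -6 - \frac{6659}{11781} = - \frac{77345}{11781} \approx -6.5652$)
$- \frac{3}{I{\left(-5,-5 \right)} + 10} m = - \frac{3}{5 + 10} \left(- \frac{77345}{11781}\right) = - \frac{3}{15} \left(- \frac{77345}{11781}\right) = \left(-3\right) \frac{1}{15} \left(- \frac{77345}{11781}\right) = \left(- \frac{1}{5}\right) \left(- \frac{77345}{11781}\right) = \frac{15469}{11781}$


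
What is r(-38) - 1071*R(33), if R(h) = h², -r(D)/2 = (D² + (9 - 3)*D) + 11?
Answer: -1168773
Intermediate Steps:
r(D) = -22 - 12*D - 2*D² (r(D) = -2*((D² + (9 - 3)*D) + 11) = -2*((D² + 6*D) + 11) = -2*(11 + D² + 6*D) = -22 - 12*D - 2*D²)
r(-38) - 1071*R(33) = (-22 - 12*(-38) - 2*(-38)²) - 1071*33² = (-22 + 456 - 2*1444) - 1071*1089 = (-22 + 456 - 2888) - 1166319 = -2454 - 1166319 = -1168773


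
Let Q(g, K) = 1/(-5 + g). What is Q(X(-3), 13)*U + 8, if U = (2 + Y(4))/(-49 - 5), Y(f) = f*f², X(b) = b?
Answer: 587/72 ≈ 8.1528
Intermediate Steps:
Y(f) = f³
U = -11/9 (U = (2 + 4³)/(-49 - 5) = (2 + 64)/(-54) = 66*(-1/54) = -11/9 ≈ -1.2222)
Q(X(-3), 13)*U + 8 = -11/9/(-5 - 3) + 8 = -11/9/(-8) + 8 = -⅛*(-11/9) + 8 = 11/72 + 8 = 587/72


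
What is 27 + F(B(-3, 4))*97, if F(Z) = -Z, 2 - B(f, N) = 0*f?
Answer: -167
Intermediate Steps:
B(f, N) = 2 (B(f, N) = 2 - 0*f = 2 - 1*0 = 2 + 0 = 2)
27 + F(B(-3, 4))*97 = 27 - 1*2*97 = 27 - 2*97 = 27 - 194 = -167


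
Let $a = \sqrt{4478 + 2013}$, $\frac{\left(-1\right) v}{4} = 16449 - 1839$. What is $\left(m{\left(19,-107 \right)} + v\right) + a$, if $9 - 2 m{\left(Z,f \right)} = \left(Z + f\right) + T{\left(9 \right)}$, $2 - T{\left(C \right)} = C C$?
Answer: $-58352 + \sqrt{6491} \approx -58271.0$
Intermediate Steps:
$T{\left(C \right)} = 2 - C^{2}$ ($T{\left(C \right)} = 2 - C C = 2 - C^{2}$)
$m{\left(Z,f \right)} = 44 - \frac{Z}{2} - \frac{f}{2}$ ($m{\left(Z,f \right)} = \frac{9}{2} - \frac{\left(Z + f\right) + \left(2 - 9^{2}\right)}{2} = \frac{9}{2} - \frac{\left(Z + f\right) + \left(2 - 81\right)}{2} = \frac{9}{2} - \frac{\left(Z + f\right) - 79}{2} = \frac{9}{2} - \frac{-79 + Z + f}{2} = \frac{9}{2} - \left(- \frac{79}{2} + \frac{Z}{2} + \frac{f}{2}\right) = 44 - \frac{Z}{2} - \frac{f}{2}$)
$v = -58440$ ($v = - 4 \left(16449 - 1839\right) = \left(-4\right) 14610 = -58440$)
$a = \sqrt{6491} \approx 80.567$
$\left(m{\left(19,-107 \right)} + v\right) + a = \left(\left(44 - \frac{19}{2} - - \frac{107}{2}\right) - 58440\right) + \sqrt{6491} = \left(\left(44 - \frac{19}{2} + \frac{107}{2}\right) - 58440\right) + \sqrt{6491} = \left(88 - 58440\right) + \sqrt{6491} = -58352 + \sqrt{6491}$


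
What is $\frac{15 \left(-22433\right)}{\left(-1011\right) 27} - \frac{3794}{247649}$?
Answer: $\frac{27743028479}{2253358251} \approx 12.312$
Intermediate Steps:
$\frac{15 \left(-22433\right)}{\left(-1011\right) 27} - \frac{3794}{247649} = - \frac{336495}{-27297} - \frac{3794}{247649} = \left(-336495\right) \left(- \frac{1}{27297}\right) - \frac{3794}{247649} = \frac{112165}{9099} - \frac{3794}{247649} = \frac{27743028479}{2253358251}$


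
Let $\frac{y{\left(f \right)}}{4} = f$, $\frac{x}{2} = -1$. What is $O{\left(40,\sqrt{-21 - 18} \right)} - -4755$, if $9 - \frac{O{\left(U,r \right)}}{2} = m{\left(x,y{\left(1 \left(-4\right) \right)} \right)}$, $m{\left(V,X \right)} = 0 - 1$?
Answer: $4775$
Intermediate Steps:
$x = -2$ ($x = 2 \left(-1\right) = -2$)
$y{\left(f \right)} = 4 f$
$m{\left(V,X \right)} = -1$ ($m{\left(V,X \right)} = 0 - 1 = -1$)
$O{\left(U,r \right)} = 20$ ($O{\left(U,r \right)} = 18 - -2 = 18 + 2 = 20$)
$O{\left(40,\sqrt{-21 - 18} \right)} - -4755 = 20 - -4755 = 20 + 4755 = 4775$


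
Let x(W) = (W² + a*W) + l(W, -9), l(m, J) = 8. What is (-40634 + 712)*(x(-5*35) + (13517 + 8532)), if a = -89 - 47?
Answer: -3053314404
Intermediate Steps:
a = -136
x(W) = 8 + W² - 136*W (x(W) = (W² - 136*W) + 8 = 8 + W² - 136*W)
(-40634 + 712)*(x(-5*35) + (13517 + 8532)) = (-40634 + 712)*((8 + (-5*35)² - (-680)*35) + (13517 + 8532)) = -39922*((8 + (-175)² - 136*(-175)) + 22049) = -39922*((8 + 30625 + 23800) + 22049) = -39922*(54433 + 22049) = -39922*76482 = -3053314404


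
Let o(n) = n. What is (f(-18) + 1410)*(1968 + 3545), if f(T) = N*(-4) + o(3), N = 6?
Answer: 7657557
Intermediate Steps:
f(T) = -21 (f(T) = 6*(-4) + 3 = -24 + 3 = -21)
(f(-18) + 1410)*(1968 + 3545) = (-21 + 1410)*(1968 + 3545) = 1389*5513 = 7657557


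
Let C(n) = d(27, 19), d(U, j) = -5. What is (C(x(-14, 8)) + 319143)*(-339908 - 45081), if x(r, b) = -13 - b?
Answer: -122864619482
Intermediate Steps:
C(n) = -5
(C(x(-14, 8)) + 319143)*(-339908 - 45081) = (-5 + 319143)*(-339908 - 45081) = 319138*(-384989) = -122864619482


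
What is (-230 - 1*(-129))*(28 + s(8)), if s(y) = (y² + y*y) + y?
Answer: -16564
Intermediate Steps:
s(y) = y + 2*y² (s(y) = (y² + y²) + y = 2*y² + y = y + 2*y²)
(-230 - 1*(-129))*(28 + s(8)) = (-230 - 1*(-129))*(28 + 8*(1 + 2*8)) = (-230 + 129)*(28 + 8*(1 + 16)) = -101*(28 + 8*17) = -101*(28 + 136) = -101*164 = -16564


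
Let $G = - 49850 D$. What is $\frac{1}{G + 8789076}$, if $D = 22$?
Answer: $\frac{1}{7692376} \approx 1.3 \cdot 10^{-7}$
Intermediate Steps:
$G = -1096700$ ($G = \left(-49850\right) 22 = -1096700$)
$\frac{1}{G + 8789076} = \frac{1}{-1096700 + 8789076} = \frac{1}{7692376}$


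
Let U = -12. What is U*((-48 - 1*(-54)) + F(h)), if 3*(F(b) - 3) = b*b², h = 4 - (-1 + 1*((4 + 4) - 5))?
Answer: -140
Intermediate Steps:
h = 2 (h = 4 - (-1 + 1*(8 - 5)) = 4 - (-1 + 1*3) = 4 - (-1 + 3) = 4 - 1*2 = 4 - 2 = 2)
F(b) = 3 + b³/3 (F(b) = 3 + (b*b²)/3 = 3 + b³/3)
U*((-48 - 1*(-54)) + F(h)) = -12*((-48 - 1*(-54)) + (3 + (⅓)*2³)) = -12*((-48 + 54) + (3 + (⅓)*8)) = -12*(6 + (3 + 8/3)) = -12*(6 + 17/3) = -12*35/3 = -140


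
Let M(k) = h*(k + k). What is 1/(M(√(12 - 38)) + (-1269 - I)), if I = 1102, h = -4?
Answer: I/(-2371*I + 8*√26) ≈ -0.00042164 + 7.2541e-6*I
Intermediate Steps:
M(k) = -8*k (M(k) = -4*(k + k) = -8*k)
1/(M(√(12 - 38)) + (-1269 - I)) = 1/(-8*√(12 - 38) + (-1269 - 1*1102)) = 1/(-8*I*√26 + (-1269 - 1102)) = 1/(-8*I*√26 - 2371) = 1/(-2371 - 8*I*√26)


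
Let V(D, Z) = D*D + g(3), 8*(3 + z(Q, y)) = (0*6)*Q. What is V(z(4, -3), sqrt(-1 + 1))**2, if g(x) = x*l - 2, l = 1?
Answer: 100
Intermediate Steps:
g(x) = -2 + x (g(x) = x*1 - 2 = x - 2 = -2 + x)
z(Q, y) = -3 (z(Q, y) = -3 + ((0*6)*Q)/8 = -3 + (0*Q)/8 = -3 + (1/8)*0 = -3 + 0 = -3)
V(D, Z) = 1 + D**2 (V(D, Z) = D*D + (-2 + 3) = D**2 + 1 = 1 + D**2)
V(z(4, -3), sqrt(-1 + 1))**2 = (1 + (-3)**2)**2 = (1 + 9)**2 = 10**2 = 100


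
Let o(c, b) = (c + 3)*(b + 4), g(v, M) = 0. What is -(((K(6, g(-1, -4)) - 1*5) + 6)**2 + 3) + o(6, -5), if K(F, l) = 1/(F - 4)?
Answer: -57/4 ≈ -14.250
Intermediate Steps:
K(F, l) = 1/(-4 + F)
o(c, b) = (3 + c)*(4 + b)
-(((K(6, g(-1, -4)) - 1*5) + 6)**2 + 3) + o(6, -5) = -(((1/(-4 + 6) - 1*5) + 6)**2 + 3) + (12 + 3*(-5) + 4*6 - 5*6) = -(((1/2 - 5) + 6)**2 + 3) + (12 - 15 + 24 - 30) = -(((1/2 - 5) + 6)**2 + 3) - 9 = -((-9/2 + 6)**2 + 3) - 9 = -((3/2)**2 + 3) - 9 = -(9/4 + 3) - 9 = -1*21/4 - 9 = -21/4 - 9 = -57/4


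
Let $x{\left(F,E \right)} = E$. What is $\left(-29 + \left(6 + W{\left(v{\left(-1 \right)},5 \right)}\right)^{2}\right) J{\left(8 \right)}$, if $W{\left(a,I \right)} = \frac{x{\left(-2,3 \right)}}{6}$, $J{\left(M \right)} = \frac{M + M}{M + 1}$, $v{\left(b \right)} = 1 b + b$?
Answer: $\frac{212}{9} \approx 23.556$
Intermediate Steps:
$v{\left(b \right)} = 2 b$ ($v{\left(b \right)} = b + b = 2 b$)
$J{\left(M \right)} = \frac{2 M}{1 + M}$
$W{\left(a,I \right)} = \frac{1}{2}$ ($W{\left(a,I \right)} = \frac{3}{6} = 3 \cdot \frac{1}{6} = \frac{1}{2}$)
$\left(-29 + \left(6 + W{\left(v{\left(-1 \right)},5 \right)}\right)^{2}\right) J{\left(8 \right)} = \left(-29 + \left(6 + \frac{1}{2}\right)^{2}\right) 2 \cdot 8 \frac{1}{1 + 8} = \left(-29 + \left(\frac{13}{2}\right)^{2}\right) 2 \cdot 8 \cdot \frac{1}{9} = \left(-29 + \frac{169}{4}\right) 2 \cdot 8 \cdot \frac{1}{9} = \frac{53}{4} \cdot \frac{16}{9} = \frac{212}{9}$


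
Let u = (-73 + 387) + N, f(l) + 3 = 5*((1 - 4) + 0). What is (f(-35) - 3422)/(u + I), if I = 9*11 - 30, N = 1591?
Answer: -1720/987 ≈ -1.7427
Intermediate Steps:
f(l) = -18 (f(l) = -3 + 5*((1 - 4) + 0) = -3 + 5*(-3 + 0) = -3 + 5*(-3) = -3 - 15 = -18)
I = 69 (I = 99 - 30 = 69)
u = 1905 (u = (-73 + 387) + 1591 = 314 + 1591 = 1905)
(f(-35) - 3422)/(u + I) = (-18 - 3422)/(1905 + 69) = -3440/1974 = -3440*1/1974 = -1720/987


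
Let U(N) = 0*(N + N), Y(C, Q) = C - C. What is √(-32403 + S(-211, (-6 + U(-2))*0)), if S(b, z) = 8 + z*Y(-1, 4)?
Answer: I*√32395 ≈ 179.99*I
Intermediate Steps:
Y(C, Q) = 0
U(N) = 0 (U(N) = 0*(2*N) = 0)
S(b, z) = 8 (S(b, z) = 8 + z*0 = 8 + 0 = 8)
√(-32403 + S(-211, (-6 + U(-2))*0)) = √(-32403 + 8) = √(-32395) = I*√32395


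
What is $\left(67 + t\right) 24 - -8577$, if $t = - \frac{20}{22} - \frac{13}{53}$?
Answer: $\frac{5921703}{583} \approx 10157.0$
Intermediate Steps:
$t = - \frac{673}{583}$ ($t = \left(-20\right) \frac{1}{22} - \frac{13}{53} = - \frac{10}{11} - \frac{13}{53} = - \frac{673}{583} \approx -1.1544$)
$\left(67 + t\right) 24 - -8577 = \left(67 - \frac{673}{583}\right) 24 - -8577 = \frac{38388}{583} \cdot 24 + 8577 = \frac{921312}{583} + 8577 = \frac{5921703}{583}$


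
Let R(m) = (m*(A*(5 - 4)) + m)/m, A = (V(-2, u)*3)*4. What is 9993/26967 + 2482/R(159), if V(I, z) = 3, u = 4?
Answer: 22433945/332593 ≈ 67.452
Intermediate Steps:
A = 36 (A = (3*3)*4 = 9*4 = 36)
R(m) = 37 (R(m) = (m*(36*(5 - 4)) + m)/m = (m*(36*1) + m)/m = (m*36 + m)/m = (36*m + m)/m = (37*m)/m = 37)
9993/26967 + 2482/R(159) = 9993/26967 + 2482/37 = 9993*(1/26967) + 2482*(1/37) = 3331/8989 + 2482/37 = 22433945/332593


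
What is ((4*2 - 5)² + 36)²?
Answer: 2025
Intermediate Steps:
((4*2 - 5)² + 36)² = ((8 - 5)² + 36)² = (3² + 36)² = (9 + 36)² = 45² = 2025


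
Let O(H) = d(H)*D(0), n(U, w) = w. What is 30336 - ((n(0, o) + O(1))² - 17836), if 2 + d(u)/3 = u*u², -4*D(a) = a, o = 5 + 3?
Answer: 48108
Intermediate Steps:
o = 8
D(a) = -a/4
d(u) = -6 + 3*u³ (d(u) = -6 + 3*(u*u²) = -6 + 3*u³)
O(H) = 0 (O(H) = (-6 + 3*H³)*(-¼*0) = (-6 + 3*H³)*0 = 0)
30336 - ((n(0, o) + O(1))² - 17836) = 30336 - ((8 + 0)² - 17836) = 30336 - (8² - 17836) = 30336 - (64 - 17836) = 30336 - 1*(-17772) = 30336 + 17772 = 48108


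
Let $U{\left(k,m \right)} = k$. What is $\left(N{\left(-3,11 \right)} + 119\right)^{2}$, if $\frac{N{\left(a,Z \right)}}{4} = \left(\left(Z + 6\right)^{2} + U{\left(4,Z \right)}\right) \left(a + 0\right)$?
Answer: $11539609$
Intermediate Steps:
$N{\left(a,Z \right)} = 4 a \left(4 + \left(6 + Z\right)^{2}\right)$ ($N{\left(a,Z \right)} = 4 \left(\left(Z + 6\right)^{2} + 4\right) \left(a + 0\right) = 4 \left(\left(6 + Z\right)^{2} + 4\right) a = 4 \left(4 + \left(6 + Z\right)^{2}\right) a = 4 a \left(4 + \left(6 + Z\right)^{2}\right)$)
$\left(N{\left(-3,11 \right)} + 119\right)^{2} = \left(4 \left(-3\right) \left(4 + \left(6 + 11\right)^{2}\right) + 119\right)^{2} = \left(4 \left(-3\right) \left(4 + 17^{2}\right) + 119\right)^{2} = \left(4 \left(-3\right) \left(4 + 289\right) + 119\right)^{2} = \left(4 \left(-3\right) 293 + 119\right)^{2} = \left(-3516 + 119\right)^{2} = \left(-3397\right)^{2} = 11539609$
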